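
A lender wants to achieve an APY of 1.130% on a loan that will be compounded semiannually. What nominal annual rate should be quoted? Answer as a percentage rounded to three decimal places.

(1 + r/2)^2 − 1 = 0.01130, so 1 + r/2 = 1.01130^(1/2).
r/2 = 0.005634, so r = 0.011268 = 1.127%.

1.127%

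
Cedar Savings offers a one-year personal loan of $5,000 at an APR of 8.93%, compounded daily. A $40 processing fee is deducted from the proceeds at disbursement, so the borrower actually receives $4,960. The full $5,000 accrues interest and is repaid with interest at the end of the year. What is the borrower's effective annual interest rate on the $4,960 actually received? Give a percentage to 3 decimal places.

10.221%

Amount owed after one year: 5,000 × (1 + 0.0893/365)^365 = 5,000 × 1.093397 = $5,466.98.
Effective rate on net proceeds: 5,466.98 / 4,960 − 1 = 0.102214 = 10.221%.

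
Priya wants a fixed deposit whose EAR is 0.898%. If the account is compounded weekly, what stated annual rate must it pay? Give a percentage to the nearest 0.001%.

0.894%

(1 + r/52)^52 − 1 = 0.00898, so 1 + r/52 = 1.00898^(1/52).
r/52 = 0.000172, so r = 0.008941 = 0.894%.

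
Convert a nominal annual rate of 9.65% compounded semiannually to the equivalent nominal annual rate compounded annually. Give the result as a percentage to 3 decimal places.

9.883%

EAR = (1 + 0.0965/2)^2 − 1 = 0.098828.
Compounded annually, the equivalent nominal rate is the EAR itself: 9.883%.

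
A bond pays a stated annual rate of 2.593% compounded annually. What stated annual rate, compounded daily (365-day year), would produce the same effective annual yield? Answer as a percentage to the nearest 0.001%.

Compounded annually, EAR = nominal = 0.025930.
Solve (1 + r/365)^365 = 1.025930: r/365 = 1.025930^(1/365) − 1 = 0.000070, so r = 0.025600 = 2.560%.

2.560%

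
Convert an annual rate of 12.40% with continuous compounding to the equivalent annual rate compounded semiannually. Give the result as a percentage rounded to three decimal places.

EAR under continuous compounding: e^0.1240 − 1 = 0.132016.
Solve (1 + r/2)^2 = 1.132016: r/2 = 1.132016^(1/2) − 1 = 0.063962, so r = 0.127925 = 12.792%.

12.792%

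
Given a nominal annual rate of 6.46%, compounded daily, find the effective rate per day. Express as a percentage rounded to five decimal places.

With a nominal annual rate compounded daily, the periodic rate is the nominal rate divided by 365.
i = 0.0646 / 365 = 0.0001770 = 0.01770%.

0.01770%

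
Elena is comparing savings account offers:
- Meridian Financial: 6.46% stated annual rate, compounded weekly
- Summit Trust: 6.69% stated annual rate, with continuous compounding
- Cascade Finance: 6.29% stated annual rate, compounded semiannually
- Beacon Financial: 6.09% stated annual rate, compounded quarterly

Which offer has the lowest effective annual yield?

Meridian Financial: (1 + 0.0646/52)^52 − 1 = 6.669%
Summit Trust: e^0.0669 − 1 = 6.919%
Cascade Finance: (1 + 0.0629/2)^2 − 1 = 6.389%
Beacon Financial: (1 + 0.0609/4)^4 − 1 = 6.230%
The lowest effective annual rate is Beacon Financial at 6.230%.

Beacon Financial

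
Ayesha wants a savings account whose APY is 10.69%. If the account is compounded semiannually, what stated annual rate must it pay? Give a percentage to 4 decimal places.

10.4186%

(1 + r/2)^2 − 1 = 0.1069, so 1 + r/2 = 1.1069^(1/2).
r/2 = 0.052093, so r = 0.104186 = 10.4186%.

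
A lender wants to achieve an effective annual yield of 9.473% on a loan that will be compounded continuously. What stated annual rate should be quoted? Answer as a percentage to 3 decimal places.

Continuous: nominal r satisfies e^r − 1 = 0.09473.
r = ln(1 + 0.09473) = ln(1.09473) = 0.090508 = 9.051%.

9.051%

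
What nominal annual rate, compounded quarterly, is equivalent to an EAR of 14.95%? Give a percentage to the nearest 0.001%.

14.178%

(1 + r/4)^4 − 1 = 0.1495, so 1 + r/4 = 1.1495^(1/4).
r/4 = 0.035445, so r = 0.141782 = 14.178%.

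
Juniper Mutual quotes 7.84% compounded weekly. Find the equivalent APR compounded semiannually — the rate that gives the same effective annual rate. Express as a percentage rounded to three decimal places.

7.990%

EAR = (1 + 0.0784/52)^52 − 1 = 0.081491.
Solve (1 + r/2)^2 = 1.081491: r/2 = 1.081491^(1/2) − 1 = 0.039948, so r = 0.079896 = 7.990%.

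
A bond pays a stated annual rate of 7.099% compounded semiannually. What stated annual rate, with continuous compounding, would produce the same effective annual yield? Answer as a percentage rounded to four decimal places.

6.9759%

EAR = (1 + 0.07099/2)^2 − 1 = 0.072250.
Equivalent continuous rate: r = ln(1 + 0.072250) = 0.069759 = 6.9759%.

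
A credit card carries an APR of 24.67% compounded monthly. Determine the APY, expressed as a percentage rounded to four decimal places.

EAR = (1 + 0.2467/12)^12 − 1.
= 1.276598 − 1 = 27.6598%.

27.6598%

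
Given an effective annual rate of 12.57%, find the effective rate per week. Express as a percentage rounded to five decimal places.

The per-week rate i satisfies (1 + i)^52 = 1 + 0.1257.
i = 1.1257^(1/52) − 1 = 0.0022796 = 0.22796%.

0.22796%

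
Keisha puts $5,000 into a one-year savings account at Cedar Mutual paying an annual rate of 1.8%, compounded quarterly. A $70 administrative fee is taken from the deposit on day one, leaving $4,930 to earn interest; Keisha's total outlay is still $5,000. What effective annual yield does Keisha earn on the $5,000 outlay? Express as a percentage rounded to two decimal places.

Value after one year: 4,930 × (1 + 0.018/4)^4 = 4,930 × 1.018122 = $5,019.34.
Effective yield on the $5,000 outlay: 5,019.34 / 5,000 − 1 = 0.003868 = 0.39%.

0.39%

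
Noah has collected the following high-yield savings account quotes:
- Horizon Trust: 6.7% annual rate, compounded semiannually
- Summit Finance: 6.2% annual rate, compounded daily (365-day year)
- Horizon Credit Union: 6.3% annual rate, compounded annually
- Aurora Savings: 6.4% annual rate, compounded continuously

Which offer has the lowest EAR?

Horizon Credit Union

Horizon Trust: (1 + 0.067/2)^2 − 1 = 6.812%
Summit Finance: (1 + 0.062/365)^365 − 1 = 6.396%
Horizon Credit Union: compounded annually, EAR = 6.300%
Aurora Savings: e^0.064 − 1 = 6.609%
The lowest effective annual rate is Horizon Credit Union at 6.300%.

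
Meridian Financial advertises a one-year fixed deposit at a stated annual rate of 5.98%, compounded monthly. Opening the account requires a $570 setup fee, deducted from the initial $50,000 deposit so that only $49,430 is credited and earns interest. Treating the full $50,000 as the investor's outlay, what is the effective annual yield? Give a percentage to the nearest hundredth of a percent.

4.94%

Value after one year: 49,430 × (1 + 0.0598/12)^12 = 49,430 × 1.061467 = $52,468.29.
Effective yield on the $50,000 outlay: 52,468.29 / 50,000 − 1 = 0.049366 = 4.94%.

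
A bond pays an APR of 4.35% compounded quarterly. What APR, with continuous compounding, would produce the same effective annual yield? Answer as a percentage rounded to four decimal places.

4.3265%

EAR = (1 + 0.0435/4)^4 − 1 = 0.044215.
Equivalent continuous rate: r = ln(1 + 0.044215) = 0.043265 = 4.3265%.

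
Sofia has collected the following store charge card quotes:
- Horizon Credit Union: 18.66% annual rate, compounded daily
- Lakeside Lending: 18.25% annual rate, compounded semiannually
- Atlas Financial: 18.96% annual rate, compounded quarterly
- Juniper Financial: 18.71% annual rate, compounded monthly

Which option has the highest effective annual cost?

Horizon Credit Union

Horizon Credit Union: (1 + 0.1866/365)^365 − 1 = 20.509%
Lakeside Lending: (1 + 0.1825/2)^2 − 1 = 19.083%
Atlas Financial: (1 + 0.1896/4)^4 − 1 = 20.351%
Juniper Financial: (1 + 0.1871/12)^12 − 1 = 20.401%
The highest effective annual rate is Horizon Credit Union at 20.509%.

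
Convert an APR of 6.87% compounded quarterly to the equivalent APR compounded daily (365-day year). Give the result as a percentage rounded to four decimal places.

6.8123%

EAR = (1 + 0.0687/4)^4 − 1 = 0.070490.
Solve (1 + r/365)^365 = 1.070490: r/365 = 1.070490^(1/365) − 1 = 0.000187, so r = 0.068123 = 6.8123%.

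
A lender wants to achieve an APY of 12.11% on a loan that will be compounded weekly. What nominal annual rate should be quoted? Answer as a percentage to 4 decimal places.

11.4436%

(1 + r/52)^52 − 1 = 0.1211, so 1 + r/52 = 1.1211^(1/52).
r/52 = 0.002201, so r = 0.114436 = 11.4436%.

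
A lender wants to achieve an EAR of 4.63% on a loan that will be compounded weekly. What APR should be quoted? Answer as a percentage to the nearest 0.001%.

4.528%

(1 + r/52)^52 − 1 = 0.0463, so 1 + r/52 = 1.0463^(1/52).
r/52 = 0.000871, so r = 0.045280 = 4.528%.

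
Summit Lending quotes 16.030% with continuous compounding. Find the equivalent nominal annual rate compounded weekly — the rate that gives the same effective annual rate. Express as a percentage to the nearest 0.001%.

EAR under continuous compounding: e^0.16030 − 1 = 0.173863.
Solve (1 + r/52)^52 = 1.173863: r/52 = 1.173863^(1/52) − 1 = 0.003087, so r = 0.160547 = 16.055%.

16.055%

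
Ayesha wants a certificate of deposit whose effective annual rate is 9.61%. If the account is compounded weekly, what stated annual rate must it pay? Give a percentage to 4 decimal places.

9.1839%

(1 + r/52)^52 − 1 = 0.0961, so 1 + r/52 = 1.0961^(1/52).
r/52 = 0.001766, so r = 0.091839 = 9.1839%.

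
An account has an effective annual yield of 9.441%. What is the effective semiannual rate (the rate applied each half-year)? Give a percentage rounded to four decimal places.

4.6141%

The per-half-year rate i satisfies (1 + i)^2 = 1 + 0.09441.
i = 1.09441^(1/2) − 1 = 0.0461405 = 4.6141%.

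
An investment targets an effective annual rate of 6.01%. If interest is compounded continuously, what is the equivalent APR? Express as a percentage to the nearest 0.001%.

Continuous: nominal r satisfies e^r − 1 = 0.0601.
r = ln(1 + 0.0601) = ln(1.0601) = 0.058363 = 5.836%.

5.836%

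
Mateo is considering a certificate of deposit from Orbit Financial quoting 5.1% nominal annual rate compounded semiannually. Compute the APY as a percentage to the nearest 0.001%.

EAR = (1 + 0.051/2)^2 − 1.
= (1 + 0.025500)^2 − 1 = 1.051650 − 1 = 5.165%.

5.165%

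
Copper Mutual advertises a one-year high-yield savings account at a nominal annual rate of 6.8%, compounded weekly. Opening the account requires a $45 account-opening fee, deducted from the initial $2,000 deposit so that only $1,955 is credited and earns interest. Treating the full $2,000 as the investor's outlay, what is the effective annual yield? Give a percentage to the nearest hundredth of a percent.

4.62%

Value after one year: 1,955 × (1 + 0.068/52)^52 = 1,955 × 1.070318 = $2,092.47.
Effective yield on the $2,000 outlay: 2,092.47 / 2,000 − 1 = 0.046236 = 4.62%.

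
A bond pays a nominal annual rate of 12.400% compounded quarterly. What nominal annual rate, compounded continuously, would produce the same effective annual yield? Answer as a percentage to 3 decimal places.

EAR = (1 + 0.12400/4)^4 − 1 = 0.129886.
Equivalent continuous rate: r = ln(1 + 0.129886) = 0.122117 = 12.212%.

12.212%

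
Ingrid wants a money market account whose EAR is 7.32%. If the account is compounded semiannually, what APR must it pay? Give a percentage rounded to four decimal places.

(1 + r/2)^2 − 1 = 0.0732, so 1 + r/2 = 1.0732^(1/2).
r/2 = 0.035954, so r = 0.071907 = 7.1907%.

7.1907%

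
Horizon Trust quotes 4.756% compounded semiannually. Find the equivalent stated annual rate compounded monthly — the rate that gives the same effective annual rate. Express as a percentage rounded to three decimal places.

EAR = (1 + 0.04756/2)^2 − 1 = 0.048125.
Solve (1 + r/12)^12 = 1.048125: r/12 = 1.048125^(1/12) − 1 = 0.003925, so r = 0.047095 = 4.710%.

4.710%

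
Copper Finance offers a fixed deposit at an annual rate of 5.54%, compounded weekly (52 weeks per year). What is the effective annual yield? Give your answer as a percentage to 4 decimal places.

5.6932%

EAR = (1 + 0.0554/52)^52 − 1.
= (1 + 0.001065)^52 − 1 = 1.056932 − 1 = 5.6932%.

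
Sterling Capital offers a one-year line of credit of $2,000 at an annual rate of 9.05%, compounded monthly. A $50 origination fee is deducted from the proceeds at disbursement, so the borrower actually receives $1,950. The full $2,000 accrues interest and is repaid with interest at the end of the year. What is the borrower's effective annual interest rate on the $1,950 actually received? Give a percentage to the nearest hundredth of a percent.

12.24%

Amount owed after one year: 2,000 × (1 + 0.0905/12)^12 = 2,000 × 1.094350 = $2,188.70.
Effective rate on net proceeds: 2,188.70 / 1,950 − 1 = 0.122410 = 12.24%.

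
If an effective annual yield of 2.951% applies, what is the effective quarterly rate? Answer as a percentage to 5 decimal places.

0.72972%

The per-quarter rate i satisfies (1 + i)^4 = 1 + 0.02951.
i = 1.02951^(1/4) − 1 = 0.0072972 = 0.72972%.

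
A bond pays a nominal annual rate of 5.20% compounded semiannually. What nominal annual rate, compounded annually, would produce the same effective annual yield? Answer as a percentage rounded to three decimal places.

5.268%

EAR = (1 + 0.0520/2)^2 − 1 = 0.052676.
Compounded annually, the equivalent nominal rate is the EAR itself: 5.268%.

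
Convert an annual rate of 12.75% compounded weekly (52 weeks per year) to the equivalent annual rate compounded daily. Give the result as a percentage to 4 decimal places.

12.7366%

EAR = (1 + 0.1275/52)^52 − 1 = 0.135808.
Solve (1 + r/365)^365 = 1.135808: r/365 = 1.135808^(1/365) − 1 = 0.000349, so r = 0.127366 = 12.7366%.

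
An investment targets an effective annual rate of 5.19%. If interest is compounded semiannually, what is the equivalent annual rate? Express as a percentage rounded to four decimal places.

5.1244%

(1 + r/2)^2 − 1 = 0.0519, so 1 + r/2 = 1.0519^(1/2).
r/2 = 0.025622, so r = 0.051244 = 5.1244%.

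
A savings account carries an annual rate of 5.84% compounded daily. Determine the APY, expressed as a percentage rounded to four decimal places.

6.0134%

EAR = (1 + 0.0584/365)^365 − 1.
= 1.060134 − 1 = 6.0134%.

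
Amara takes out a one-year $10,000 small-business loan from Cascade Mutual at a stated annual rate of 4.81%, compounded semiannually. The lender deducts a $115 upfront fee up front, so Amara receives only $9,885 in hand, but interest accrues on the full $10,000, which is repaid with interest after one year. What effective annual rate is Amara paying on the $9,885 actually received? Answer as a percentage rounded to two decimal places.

Amount owed after one year: 10,000 × (1 + 0.0481/2)^2 = 10,000 × 1.048678 = $10,486.78.
Effective rate on net proceeds: 10,486.78 / 9,885 − 1 = 0.060879 = 6.09%.

6.09%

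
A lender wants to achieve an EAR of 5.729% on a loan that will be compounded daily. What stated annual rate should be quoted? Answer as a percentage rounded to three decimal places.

(1 + r/365)^365 − 1 = 0.05729, so 1 + r/365 = 1.05729^(1/365).
r/365 = 0.000153, so r = 0.055713 = 5.571%.

5.571%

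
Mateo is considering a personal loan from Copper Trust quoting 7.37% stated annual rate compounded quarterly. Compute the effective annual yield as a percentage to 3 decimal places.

7.576%

EAR = (1 + 0.0737/4)^4 − 1.
= (1 + 0.018425)^4 − 1 = 1.075762 − 1 = 7.576%.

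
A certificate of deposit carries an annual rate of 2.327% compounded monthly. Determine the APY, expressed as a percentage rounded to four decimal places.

EAR = (1 + 0.02327/12)^12 − 1.
= 1.023520 − 1 = 2.3520%.

2.3520%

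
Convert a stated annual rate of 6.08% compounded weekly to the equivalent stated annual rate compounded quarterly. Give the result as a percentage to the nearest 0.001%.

6.123%

EAR = (1 + 0.0608/52)^52 − 1 = 0.062649.
Solve (1 + r/4)^4 = 1.062649: r/4 = 1.062649^(1/4) − 1 = 0.015307, so r = 0.061228 = 6.123%.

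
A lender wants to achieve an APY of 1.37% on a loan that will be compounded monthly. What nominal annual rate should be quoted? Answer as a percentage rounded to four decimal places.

(1 + r/12)^12 − 1 = 0.0137, so 1 + r/12 = 1.0137^(1/12).
r/12 = 0.001135, so r = 0.013615 = 1.3615%.

1.3615%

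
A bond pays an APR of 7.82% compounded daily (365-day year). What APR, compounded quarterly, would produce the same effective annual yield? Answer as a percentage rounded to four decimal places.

7.8961%

EAR = (1 + 0.0782/365)^365 − 1 = 0.081330.
Solve (1 + r/4)^4 = 1.081330: r/4 = 1.081330^(1/4) − 1 = 0.019740, so r = 0.078961 = 7.8961%.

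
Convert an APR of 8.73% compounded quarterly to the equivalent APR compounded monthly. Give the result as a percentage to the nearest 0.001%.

8.667%

EAR = (1 + 0.0873/4)^4 − 1 = 0.090200.
Solve (1 + r/12)^12 = 1.090200: r/12 = 1.090200^(1/12) − 1 = 0.007223, so r = 0.086672 = 8.667%.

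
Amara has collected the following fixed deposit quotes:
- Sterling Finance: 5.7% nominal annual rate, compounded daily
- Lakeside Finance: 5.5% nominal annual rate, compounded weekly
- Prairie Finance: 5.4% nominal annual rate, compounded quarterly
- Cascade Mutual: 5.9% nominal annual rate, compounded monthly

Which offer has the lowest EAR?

Sterling Finance: (1 + 0.057/365)^365 − 1 = 5.865%
Lakeside Finance: (1 + 0.055/52)^52 − 1 = 5.651%
Prairie Finance: (1 + 0.054/4)^4 − 1 = 5.510%
Cascade Mutual: (1 + 0.059/12)^12 − 1 = 6.062%
The lowest effective annual rate is Prairie Finance at 5.510%.

Prairie Finance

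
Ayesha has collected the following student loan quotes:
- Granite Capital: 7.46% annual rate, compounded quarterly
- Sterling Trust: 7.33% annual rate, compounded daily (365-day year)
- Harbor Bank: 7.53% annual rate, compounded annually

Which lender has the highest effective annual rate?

Granite Capital

Granite Capital: (1 + 0.0746/4)^4 − 1 = 7.671%
Sterling Trust: (1 + 0.0733/365)^365 − 1 = 7.605%
Harbor Bank: compounded annually, EAR = 7.530%
The highest effective annual rate is Granite Capital at 7.671%.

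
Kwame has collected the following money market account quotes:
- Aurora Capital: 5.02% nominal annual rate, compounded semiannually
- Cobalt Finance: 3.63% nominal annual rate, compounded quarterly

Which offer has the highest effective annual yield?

Aurora Capital: (1 + 0.0502/2)^2 − 1 = 5.083%
Cobalt Finance: (1 + 0.0363/4)^4 − 1 = 3.680%
The highest effective annual rate is Aurora Capital at 5.083%.

Aurora Capital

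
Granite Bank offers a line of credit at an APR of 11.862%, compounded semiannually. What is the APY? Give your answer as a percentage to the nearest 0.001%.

EAR = (1 + 0.11862/2)^2 − 1.
= (1 + 0.059310)^2 − 1 = 1.122138 − 1 = 12.214%.

12.214%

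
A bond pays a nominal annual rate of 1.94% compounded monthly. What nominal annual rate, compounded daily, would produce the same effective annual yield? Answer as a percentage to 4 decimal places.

1.9385%

EAR = (1 + 0.0194/12)^12 − 1 = 0.019573.
Solve (1 + r/365)^365 = 1.019573: r/365 = 1.019573^(1/365) − 1 = 0.000053, so r = 0.019385 = 1.9385%.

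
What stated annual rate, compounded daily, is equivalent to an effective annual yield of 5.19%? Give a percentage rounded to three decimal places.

5.060%

(1 + r/365)^365 − 1 = 0.0519, so 1 + r/365 = 1.0519^(1/365).
r/365 = 0.000139, so r = 0.050602 = 5.060%.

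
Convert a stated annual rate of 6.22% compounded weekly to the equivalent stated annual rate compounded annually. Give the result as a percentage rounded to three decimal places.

EAR = (1 + 0.0622/52)^52 − 1 = 0.064136.
Compounded annually, the equivalent nominal rate is the EAR itself: 6.414%.

6.414%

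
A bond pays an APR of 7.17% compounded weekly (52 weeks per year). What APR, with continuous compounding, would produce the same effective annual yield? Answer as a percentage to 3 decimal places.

7.165%

EAR = (1 + 0.0717/52)^52 − 1 = 0.074280.
Equivalent continuous rate: r = ln(1 + 0.074280) = 0.071651 = 7.165%.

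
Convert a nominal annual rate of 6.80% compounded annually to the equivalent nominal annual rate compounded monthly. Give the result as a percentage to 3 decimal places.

Compounded annually, EAR = nominal = 0.068000.
Solve (1 + r/12)^12 = 1.068000: r/12 = 1.068000^(1/12) − 1 = 0.005497, so r = 0.065968 = 6.597%.

6.597%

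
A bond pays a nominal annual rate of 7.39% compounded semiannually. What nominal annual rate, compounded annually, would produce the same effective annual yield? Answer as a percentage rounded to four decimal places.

EAR = (1 + 0.0739/2)^2 − 1 = 0.075265.
Compounded annually, the equivalent nominal rate is the EAR itself: 7.5265%.

7.5265%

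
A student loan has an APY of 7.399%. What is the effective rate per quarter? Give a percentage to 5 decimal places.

The per-quarter rate i satisfies (1 + i)^4 = 1 + 0.07399.
i = 1.07399^(1/4) − 1 = 0.0180053 = 1.80053%.

1.80053%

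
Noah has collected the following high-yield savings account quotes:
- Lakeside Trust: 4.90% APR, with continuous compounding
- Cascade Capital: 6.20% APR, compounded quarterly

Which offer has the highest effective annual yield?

Cascade Capital

Lakeside Trust: e^0.0490 − 1 = 5.022%
Cascade Capital: (1 + 0.0620/4)^4 − 1 = 6.346%
The highest effective annual rate is Cascade Capital at 6.346%.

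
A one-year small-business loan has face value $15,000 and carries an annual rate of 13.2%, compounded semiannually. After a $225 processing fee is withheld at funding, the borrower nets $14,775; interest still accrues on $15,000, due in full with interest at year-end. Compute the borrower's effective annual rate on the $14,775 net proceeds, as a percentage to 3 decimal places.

15.366%

Amount owed after one year: 15,000 × (1 + 0.132/2)^2 = 15,000 × 1.136356 = $17,045.34.
Effective rate on net proceeds: 17,045.34 / 14,775 − 1 = 0.153661 = 15.366%.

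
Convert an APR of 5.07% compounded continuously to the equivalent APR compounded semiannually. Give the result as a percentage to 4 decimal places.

5.1348%

EAR under continuous compounding: e^0.0507 − 1 = 0.052007.
Solve (1 + r/2)^2 = 1.052007: r/2 = 1.052007^(1/2) − 1 = 0.025674, so r = 0.051348 = 5.1348%.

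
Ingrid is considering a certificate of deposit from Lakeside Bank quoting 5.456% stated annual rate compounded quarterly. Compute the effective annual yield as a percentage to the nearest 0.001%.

5.569%

EAR = (1 + 0.05456/4)^4 − 1.
= (1 + 0.013640)^4 − 1 = 1.055686 − 1 = 5.569%.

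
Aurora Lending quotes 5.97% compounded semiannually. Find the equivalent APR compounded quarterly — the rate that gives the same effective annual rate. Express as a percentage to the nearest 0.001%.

EAR = (1 + 0.0597/2)^2 − 1 = 0.060591.
Solve (1 + r/4)^4 = 1.060591: r/4 = 1.060591^(1/4) − 1 = 0.014815, so r = 0.059261 = 5.926%.

5.926%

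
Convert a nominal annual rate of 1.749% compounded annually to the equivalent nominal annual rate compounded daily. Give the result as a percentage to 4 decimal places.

Compounded annually, EAR = nominal = 0.017490.
Solve (1 + r/365)^365 = 1.017490: r/365 = 1.017490^(1/365) − 1 = 0.000048, so r = 0.017339 = 1.7339%.

1.7339%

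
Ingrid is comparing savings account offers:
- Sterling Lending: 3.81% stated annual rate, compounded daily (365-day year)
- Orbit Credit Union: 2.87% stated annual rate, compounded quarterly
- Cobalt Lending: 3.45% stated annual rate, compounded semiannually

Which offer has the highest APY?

Sterling Lending

Sterling Lending: (1 + 0.0381/365)^365 − 1 = 3.883%
Orbit Credit Union: (1 + 0.0287/4)^4 − 1 = 2.901%
Cobalt Lending: (1 + 0.0345/2)^2 − 1 = 3.480%
The highest effective annual rate is Sterling Lending at 3.883%.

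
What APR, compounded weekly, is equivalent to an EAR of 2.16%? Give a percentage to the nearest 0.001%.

(1 + r/52)^52 − 1 = 0.0216, so 1 + r/52 = 1.0216^(1/52).
r/52 = 0.000411, so r = 0.021374 = 2.137%.

2.137%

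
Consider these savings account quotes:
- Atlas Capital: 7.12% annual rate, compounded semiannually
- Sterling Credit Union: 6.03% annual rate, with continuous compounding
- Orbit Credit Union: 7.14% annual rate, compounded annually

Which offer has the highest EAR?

Atlas Capital

Atlas Capital: (1 + 0.0712/2)^2 − 1 = 7.247%
Sterling Credit Union: e^0.0603 − 1 = 6.216%
Orbit Credit Union: compounded annually, EAR = 7.140%
The highest effective annual rate is Atlas Capital at 7.247%.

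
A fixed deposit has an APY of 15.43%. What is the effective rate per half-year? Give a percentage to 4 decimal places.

The per-half-year rate i satisfies (1 + i)^2 = 1 + 0.1543.
i = 1.1543^(1/2) − 1 = 0.0743835 = 7.4384%.

7.4384%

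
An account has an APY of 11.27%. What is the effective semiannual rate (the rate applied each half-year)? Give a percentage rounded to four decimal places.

The per-half-year rate i satisfies (1 + i)^2 = 1 + 0.1127.
i = 1.1127^(1/2) − 1 = 0.0548460 = 5.4846%.

5.4846%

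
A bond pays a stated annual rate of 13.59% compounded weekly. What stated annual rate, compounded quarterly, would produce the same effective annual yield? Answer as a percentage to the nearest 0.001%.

EAR = (1 + 0.1359/52)^52 − 1 = 0.145364.
Solve (1 + r/4)^4 = 1.145364: r/4 = 1.145364^(1/4) − 1 = 0.034513, so r = 0.138052 = 13.805%.

13.805%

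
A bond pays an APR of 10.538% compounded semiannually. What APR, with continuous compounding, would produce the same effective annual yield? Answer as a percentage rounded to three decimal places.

10.270%

EAR = (1 + 0.10538/2)^2 − 1 = 0.108156.
Equivalent continuous rate: r = ln(1 + 0.108156) = 0.102698 = 10.270%.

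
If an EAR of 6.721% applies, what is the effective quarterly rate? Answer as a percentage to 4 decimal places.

The per-quarter rate i satisfies (1 + i)^4 = 1 + 0.06721.
i = 1.06721^(1/4) − 1 = 0.0163949 = 1.6395%.

1.6395%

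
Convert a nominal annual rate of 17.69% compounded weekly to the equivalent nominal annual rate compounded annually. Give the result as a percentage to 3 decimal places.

EAR = (1 + 0.1769/52)^52 − 1 = 0.193153.
Compounded annually, the equivalent nominal rate is the EAR itself: 19.315%.

19.315%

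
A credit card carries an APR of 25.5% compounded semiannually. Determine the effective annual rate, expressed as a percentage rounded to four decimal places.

27.1256%

EAR = (1 + 0.255/2)^2 − 1.
= 1.271256 − 1 = 27.1256%.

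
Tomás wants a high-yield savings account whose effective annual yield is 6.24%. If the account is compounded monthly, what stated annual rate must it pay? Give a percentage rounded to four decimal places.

(1 + r/12)^12 − 1 = 0.0624, so 1 + r/12 = 1.0624^(1/12).
r/12 = 0.005057, so r = 0.060683 = 6.0683%.

6.0683%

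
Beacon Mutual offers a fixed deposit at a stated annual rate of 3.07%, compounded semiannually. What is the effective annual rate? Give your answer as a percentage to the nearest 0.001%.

EAR = (1 + 0.0307/2)^2 − 1.
= (1 + 0.015350)^2 − 1 = 1.030936 − 1 = 3.094%.

3.094%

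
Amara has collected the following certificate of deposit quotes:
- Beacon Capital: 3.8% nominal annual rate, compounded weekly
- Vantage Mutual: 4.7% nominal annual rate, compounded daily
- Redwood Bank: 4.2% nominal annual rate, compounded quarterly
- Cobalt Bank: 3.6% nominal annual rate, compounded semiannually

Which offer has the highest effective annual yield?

Vantage Mutual

Beacon Capital: (1 + 0.038/52)^52 − 1 = 3.872%
Vantage Mutual: (1 + 0.047/365)^365 − 1 = 4.812%
Redwood Bank: (1 + 0.042/4)^4 − 1 = 4.267%
Cobalt Bank: (1 + 0.036/2)^2 − 1 = 3.632%
The highest effective annual rate is Vantage Mutual at 4.812%.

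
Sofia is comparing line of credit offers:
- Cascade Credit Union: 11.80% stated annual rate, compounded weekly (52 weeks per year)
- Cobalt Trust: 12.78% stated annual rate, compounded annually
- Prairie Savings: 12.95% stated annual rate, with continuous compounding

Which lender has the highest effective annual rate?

Prairie Savings

Cascade Credit Union: (1 + 0.1180/52)^52 − 1 = 12.509%
Cobalt Trust: compounded annually, EAR = 12.780%
Prairie Savings: e^0.1295 − 1 = 13.826%
The highest effective annual rate is Prairie Savings at 13.826%.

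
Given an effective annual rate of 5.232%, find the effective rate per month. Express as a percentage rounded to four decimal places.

The per-month rate i satisfies (1 + i)^12 = 1 + 0.05232.
i = 1.05232^(1/12) − 1 = 0.0042588 = 0.4259%.

0.4259%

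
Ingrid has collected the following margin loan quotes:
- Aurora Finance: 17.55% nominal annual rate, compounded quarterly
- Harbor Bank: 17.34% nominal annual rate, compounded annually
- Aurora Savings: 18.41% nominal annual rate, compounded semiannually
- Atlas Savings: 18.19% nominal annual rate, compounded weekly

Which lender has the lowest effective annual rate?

Harbor Bank

Aurora Finance: (1 + 0.1755/4)^4 − 1 = 18.739%
Harbor Bank: compounded annually, EAR = 17.340%
Aurora Savings: (1 + 0.1841/2)^2 − 1 = 19.257%
Atlas Savings: (1 + 0.1819/52)^52 − 1 = 19.911%
The lowest effective annual rate is Harbor Bank at 17.340%.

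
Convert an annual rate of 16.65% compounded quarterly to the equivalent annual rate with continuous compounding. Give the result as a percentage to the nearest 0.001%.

EAR = (1 + 0.1665/4)^4 − 1 = 0.177187.
Equivalent continuous rate: r = ln(1 + 0.177187) = 0.163128 = 16.313%.

16.313%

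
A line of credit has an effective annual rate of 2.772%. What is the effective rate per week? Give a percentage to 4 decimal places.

The per-week rate i satisfies (1 + i)^52 = 1 + 0.02772.
i = 1.02772^(1/52) − 1 = 0.0005260 = 0.0526%.

0.0526%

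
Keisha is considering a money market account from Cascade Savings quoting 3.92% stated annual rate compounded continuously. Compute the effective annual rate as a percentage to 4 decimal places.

With continuous compounding, EAR = e^0.0392 − 1.
e^0.0392 = 1.039978, so EAR = 0.039978 = 3.9978%.

3.9978%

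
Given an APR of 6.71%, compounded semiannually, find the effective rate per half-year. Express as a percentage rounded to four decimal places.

With a nominal annual rate compounded semiannually, the periodic rate is the nominal rate divided by 2.
i = 0.0671 / 2 = 0.0335500 = 3.3550%.

3.3550%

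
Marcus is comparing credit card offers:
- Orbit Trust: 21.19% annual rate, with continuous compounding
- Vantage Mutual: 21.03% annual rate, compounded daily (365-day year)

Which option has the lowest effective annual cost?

Orbit Trust: e^0.2119 − 1 = 23.602%
Vantage Mutual: (1 + 0.2103/365)^365 − 1 = 23.397%
The lowest effective annual rate is Vantage Mutual at 23.397%.

Vantage Mutual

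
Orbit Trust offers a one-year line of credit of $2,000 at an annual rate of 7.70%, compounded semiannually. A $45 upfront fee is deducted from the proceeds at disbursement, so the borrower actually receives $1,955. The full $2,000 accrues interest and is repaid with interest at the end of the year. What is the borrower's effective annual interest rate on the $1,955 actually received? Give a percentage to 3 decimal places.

Amount owed after one year: 2,000 × (1 + 0.0770/2)^2 = 2,000 × 1.078482 = $2,156.96.
Effective rate on net proceeds: 2,156.96 / 1,955 − 1 = 0.103307 = 10.331%.

10.331%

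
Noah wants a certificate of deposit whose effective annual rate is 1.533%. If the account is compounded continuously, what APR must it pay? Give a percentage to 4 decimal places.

Continuous: nominal r satisfies e^r − 1 = 0.01533.
r = ln(1 + 0.01533) = ln(1.01533) = 0.015214 = 1.5214%.

1.5214%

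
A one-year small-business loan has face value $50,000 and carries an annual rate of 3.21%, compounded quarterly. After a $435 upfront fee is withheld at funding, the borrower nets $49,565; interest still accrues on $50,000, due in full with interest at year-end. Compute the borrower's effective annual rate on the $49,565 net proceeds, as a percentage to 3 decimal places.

4.155%

Amount owed after one year: 50,000 × (1 + 0.0321/4)^4 = 50,000 × 1.032488 = $51,624.42.
Effective rate on net proceeds: 51,624.42 / 49,565 − 1 = 0.041550 = 4.155%.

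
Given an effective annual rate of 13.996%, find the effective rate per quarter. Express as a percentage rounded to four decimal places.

3.3290%

The per-quarter rate i satisfies (1 + i)^4 = 1 + 0.13996.
i = 1.13996^(1/4) − 1 = 0.0332904 = 3.3290%.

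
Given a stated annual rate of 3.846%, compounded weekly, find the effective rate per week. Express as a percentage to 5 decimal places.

0.07396%

With a nominal annual rate compounded weekly, the periodic rate is the nominal rate divided by 52.
i = 0.03846 / 52 = 0.0007396 = 0.07396%.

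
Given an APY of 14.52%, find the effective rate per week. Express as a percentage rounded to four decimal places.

The per-week rate i satisfies (1 + i)^52 = 1 + 0.1452.
i = 1.1452^(1/52) − 1 = 0.0026107 = 0.2611%.

0.2611%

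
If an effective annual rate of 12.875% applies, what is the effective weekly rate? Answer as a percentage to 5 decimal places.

0.23318%

The per-week rate i satisfies (1 + i)^52 = 1 + 0.12875.
i = 1.12875^(1/52) − 1 = 0.0023318 = 0.23318%.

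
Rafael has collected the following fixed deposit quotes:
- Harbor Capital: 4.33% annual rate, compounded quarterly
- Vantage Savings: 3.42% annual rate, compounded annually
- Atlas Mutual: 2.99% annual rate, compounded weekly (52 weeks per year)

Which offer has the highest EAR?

Harbor Capital: (1 + 0.0433/4)^4 − 1 = 4.401%
Vantage Savings: compounded annually, EAR = 3.420%
Atlas Mutual: (1 + 0.0299/52)^52 − 1 = 3.034%
The highest effective annual rate is Harbor Capital at 4.401%.

Harbor Capital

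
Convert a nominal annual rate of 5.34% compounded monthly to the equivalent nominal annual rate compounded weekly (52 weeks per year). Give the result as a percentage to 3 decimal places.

5.331%

EAR = (1 + 0.0534/12)^12 − 1 = 0.054727.
Solve (1 + r/52)^52 = 1.054727: r/52 = 1.054727^(1/52) − 1 = 0.001025, so r = 0.053309 = 5.331%.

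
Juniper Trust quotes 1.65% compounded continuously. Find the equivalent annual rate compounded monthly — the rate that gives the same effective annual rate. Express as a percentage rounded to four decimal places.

1.6511%

EAR under continuous compounding: e^0.0165 − 1 = 0.016637.
Solve (1 + r/12)^12 = 1.016637: r/12 = 1.016637^(1/12) − 1 = 0.001376, so r = 0.016511 = 1.6511%.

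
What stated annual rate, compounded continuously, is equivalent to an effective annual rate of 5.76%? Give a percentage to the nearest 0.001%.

5.600%

Continuous: nominal r satisfies e^r − 1 = 0.0576.
r = ln(1 + 0.0576) = ln(1.0576) = 0.056002 = 5.600%.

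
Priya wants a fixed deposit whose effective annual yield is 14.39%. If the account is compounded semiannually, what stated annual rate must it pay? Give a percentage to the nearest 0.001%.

(1 + r/2)^2 − 1 = 0.1439, so 1 + r/2 = 1.1439^(1/2).
r/2 = 0.069533, so r = 0.139065 = 13.907%.

13.907%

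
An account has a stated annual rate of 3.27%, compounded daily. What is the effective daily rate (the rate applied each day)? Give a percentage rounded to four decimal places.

With a nominal annual rate compounded daily, the periodic rate is the nominal rate divided by 365.
i = 0.0327 / 365 = 0.0000896 = 0.0090%.

0.0090%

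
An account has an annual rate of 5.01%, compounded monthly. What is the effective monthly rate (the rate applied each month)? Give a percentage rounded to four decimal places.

0.4175%

With a nominal annual rate compounded monthly, the periodic rate is the nominal rate divided by 12.
i = 0.0501 / 12 = 0.0041750 = 0.4175%.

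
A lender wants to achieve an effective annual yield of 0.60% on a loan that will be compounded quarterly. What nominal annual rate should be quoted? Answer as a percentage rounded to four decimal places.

(1 + r/4)^4 − 1 = 0.0060, so 1 + r/4 = 1.0060^(1/4).
r/4 = 0.001497, so r = 0.005987 = 0.5987%.

0.5987%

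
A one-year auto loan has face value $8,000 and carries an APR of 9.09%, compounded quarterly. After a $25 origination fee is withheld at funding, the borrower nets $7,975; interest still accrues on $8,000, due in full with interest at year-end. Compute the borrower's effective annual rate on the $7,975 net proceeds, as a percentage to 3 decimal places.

9.748%

Amount owed after one year: 8,000 × (1 + 0.0909/4)^4 = 8,000 × 1.094046 = $8,752.37.
Effective rate on net proceeds: 8,752.37 / 7,975 − 1 = 0.097475 = 9.748%.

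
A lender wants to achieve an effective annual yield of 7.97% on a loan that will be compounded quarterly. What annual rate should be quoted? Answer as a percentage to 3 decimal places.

(1 + r/4)^4 − 1 = 0.0797, so 1 + r/4 = 1.0797^(1/4).
r/4 = 0.019356, so r = 0.077423 = 7.742%.

7.742%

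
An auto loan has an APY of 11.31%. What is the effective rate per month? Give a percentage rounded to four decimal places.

0.8969%

The per-month rate i satisfies (1 + i)^12 = 1 + 0.1131.
i = 1.1131^(1/12) − 1 = 0.0089691 = 0.8969%.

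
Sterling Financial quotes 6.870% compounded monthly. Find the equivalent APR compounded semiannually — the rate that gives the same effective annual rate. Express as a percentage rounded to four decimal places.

6.9691%

EAR = (1 + 0.06870/12)^12 − 1 = 0.070905.
Solve (1 + r/2)^2 = 1.070905: r/2 = 1.070905^(1/2) − 1 = 0.034845, so r = 0.069691 = 6.9691%.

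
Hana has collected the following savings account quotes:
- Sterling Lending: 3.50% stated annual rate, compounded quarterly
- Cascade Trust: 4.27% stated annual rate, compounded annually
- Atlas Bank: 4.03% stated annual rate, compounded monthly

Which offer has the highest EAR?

Sterling Lending: (1 + 0.0350/4)^4 − 1 = 3.546%
Cascade Trust: compounded annually, EAR = 4.270%
Atlas Bank: (1 + 0.0403/12)^12 − 1 = 4.105%
The highest effective annual rate is Cascade Trust at 4.270%.

Cascade Trust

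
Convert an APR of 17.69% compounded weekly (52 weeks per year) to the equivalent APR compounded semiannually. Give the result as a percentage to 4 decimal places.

18.4631%

EAR = (1 + 0.1769/52)^52 − 1 = 0.193153.
Solve (1 + r/2)^2 = 1.193153: r/2 = 1.193153^(1/2) − 1 = 0.092316, so r = 0.184631 = 18.4631%.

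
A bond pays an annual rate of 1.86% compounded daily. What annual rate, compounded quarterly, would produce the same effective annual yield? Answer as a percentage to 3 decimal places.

EAR = (1 + 0.0186/365)^365 − 1 = 0.018774.
Solve (1 + r/4)^4 = 1.018774: r/4 = 1.018774^(1/4) − 1 = 0.004661, so r = 0.018643 = 1.864%.

1.864%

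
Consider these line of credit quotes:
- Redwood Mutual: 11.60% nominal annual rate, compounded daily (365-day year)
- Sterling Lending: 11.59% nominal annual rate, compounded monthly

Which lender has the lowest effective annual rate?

Sterling Lending

Redwood Mutual: (1 + 0.1160/365)^365 − 1 = 12.298%
Sterling Lending: (1 + 0.1159/12)^12 − 1 = 12.226%
The lowest effective annual rate is Sterling Lending at 12.226%.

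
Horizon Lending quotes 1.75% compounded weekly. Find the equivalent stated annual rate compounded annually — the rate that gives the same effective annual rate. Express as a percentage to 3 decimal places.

EAR = (1 + 0.0175/52)^52 − 1 = 0.017651.
Compounded annually, the equivalent nominal rate is the EAR itself: 1.765%.

1.765%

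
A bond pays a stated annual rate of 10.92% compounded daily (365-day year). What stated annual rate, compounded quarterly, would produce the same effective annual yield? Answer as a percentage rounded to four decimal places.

11.0687%

EAR = (1 + 0.1092/365)^365 − 1 = 0.115367.
Solve (1 + r/4)^4 = 1.115367: r/4 = 1.115367^(1/4) − 1 = 0.027672, so r = 0.110687 = 11.0687%.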